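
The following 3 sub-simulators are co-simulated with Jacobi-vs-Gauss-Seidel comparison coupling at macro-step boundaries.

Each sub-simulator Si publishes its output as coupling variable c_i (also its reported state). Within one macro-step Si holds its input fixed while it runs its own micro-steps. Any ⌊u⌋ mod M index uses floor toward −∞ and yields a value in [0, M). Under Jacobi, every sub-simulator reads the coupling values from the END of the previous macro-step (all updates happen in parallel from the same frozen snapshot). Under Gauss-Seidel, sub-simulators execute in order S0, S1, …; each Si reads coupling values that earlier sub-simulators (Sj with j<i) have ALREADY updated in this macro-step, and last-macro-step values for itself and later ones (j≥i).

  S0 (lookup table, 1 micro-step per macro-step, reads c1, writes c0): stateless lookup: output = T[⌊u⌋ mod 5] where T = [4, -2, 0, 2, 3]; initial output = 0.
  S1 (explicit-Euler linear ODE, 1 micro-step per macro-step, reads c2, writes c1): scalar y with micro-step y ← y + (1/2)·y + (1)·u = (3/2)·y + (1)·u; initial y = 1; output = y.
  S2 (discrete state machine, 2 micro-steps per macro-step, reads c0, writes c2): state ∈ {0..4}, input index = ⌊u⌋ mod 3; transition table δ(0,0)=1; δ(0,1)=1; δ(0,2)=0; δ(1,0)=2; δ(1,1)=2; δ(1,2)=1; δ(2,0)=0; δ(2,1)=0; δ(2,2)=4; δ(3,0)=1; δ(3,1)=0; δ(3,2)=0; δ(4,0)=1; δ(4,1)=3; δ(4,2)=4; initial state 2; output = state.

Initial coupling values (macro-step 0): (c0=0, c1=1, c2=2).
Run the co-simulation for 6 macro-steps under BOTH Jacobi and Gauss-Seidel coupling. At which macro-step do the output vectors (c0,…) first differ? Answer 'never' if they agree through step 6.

[Jacobi] macro 1: S0 reads c1=1 → after 1×micro: -2; S1 reads c2=2 → after 1×micro: 7/2; S2 reads c0=0 → after 2×micro: 1 ⇒ (c0=-2, c1=7/2, c2=1)
[Jacobi] macro 2: S0 reads c1=7/2 → after 1×micro: 2; S1 reads c2=1 → after 1×micro: 25/4; S2 reads c0=-2 → after 2×micro: 0 ⇒ (c0=2, c1=25/4, c2=0)
[Jacobi] macro 3: S0 reads c1=25/4 → after 1×micro: -2; S1 reads c2=0 → after 1×micro: 75/8; S2 reads c0=2 → after 2×micro: 0 ⇒ (c0=-2, c1=75/8, c2=0)
[Jacobi] macro 4: S0 reads c1=75/8 → after 1×micro: 3; S1 reads c2=0 → after 1×micro: 225/16; S2 reads c0=-2 → after 2×micro: 2 ⇒ (c0=3, c1=225/16, c2=2)
[Jacobi] macro 5: S0 reads c1=225/16 → after 1×micro: 3; S1 reads c2=2 → after 1×micro: 739/32; S2 reads c0=3 → after 2×micro: 1 ⇒ (c0=3, c1=739/32, c2=1)
[Jacobi] macro 6: S0 reads c1=739/32 → after 1×micro: 2; S1 reads c2=1 → after 1×micro: 2281/64; S2 reads c0=3 → after 2×micro: 0 ⇒ (c0=2, c1=2281/64, c2=0)
[Gauss-Seidel] macro 1: S0 reads c1=1 → after 1×micro: -2; S1 reads c2=2 → after 1×micro: 7/2; S2 reads c0=-2 → after 2×micro: 1 ⇒ (c0=-2, c1=7/2, c2=1)
[Gauss-Seidel] macro 2: S0 reads c1=7/2 → after 1×micro: 2; S1 reads c2=1 → after 1×micro: 25/4; S2 reads c0=2 → after 2×micro: 1 ⇒ (c0=2, c1=25/4, c2=1)
[Gauss-Seidel] macro 3: S0 reads c1=25/4 → after 1×micro: -2; S1 reads c2=1 → after 1×micro: 83/8; S2 reads c0=-2 → after 2×micro: 0 ⇒ (c0=-2, c1=83/8, c2=0)
[Gauss-Seidel] macro 4: S0 reads c1=83/8 → after 1×micro: 4; S1 reads c2=0 → after 1×micro: 249/16; S2 reads c0=4 → after 2×micro: 2 ⇒ (c0=4, c1=249/16, c2=2)
[Gauss-Seidel] macro 5: S0 reads c1=249/16 → after 1×micro: 4; S1 reads c2=2 → after 1×micro: 811/32; S2 reads c0=4 → after 2×micro: 1 ⇒ (c0=4, c1=811/32, c2=1)
[Gauss-Seidel] macro 6: S0 reads c1=811/32 → after 1×micro: 4; S1 reads c2=1 → after 1×micro: 2497/64; S2 reads c0=4 → after 2×micro: 0 ⇒ (c0=4, c1=2497/64, c2=0)

first divergence at macro-step: 2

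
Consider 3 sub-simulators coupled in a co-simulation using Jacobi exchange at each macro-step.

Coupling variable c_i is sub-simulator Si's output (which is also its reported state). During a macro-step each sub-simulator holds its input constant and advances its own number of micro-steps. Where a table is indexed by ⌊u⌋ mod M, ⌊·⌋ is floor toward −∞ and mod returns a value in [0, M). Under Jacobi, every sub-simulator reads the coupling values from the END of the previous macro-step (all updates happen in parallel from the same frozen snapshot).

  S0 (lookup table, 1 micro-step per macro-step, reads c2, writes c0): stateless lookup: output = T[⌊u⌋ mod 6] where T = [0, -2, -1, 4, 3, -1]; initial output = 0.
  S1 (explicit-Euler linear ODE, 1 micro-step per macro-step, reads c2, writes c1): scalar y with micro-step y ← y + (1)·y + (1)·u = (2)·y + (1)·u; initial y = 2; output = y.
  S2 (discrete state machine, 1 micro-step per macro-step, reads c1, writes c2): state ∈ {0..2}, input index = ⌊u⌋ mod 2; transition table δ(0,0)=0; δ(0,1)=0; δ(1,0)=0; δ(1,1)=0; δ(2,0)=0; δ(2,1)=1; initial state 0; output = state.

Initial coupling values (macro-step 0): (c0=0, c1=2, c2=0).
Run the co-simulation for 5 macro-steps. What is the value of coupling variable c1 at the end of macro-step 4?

c1 at macro-step 4 = 32

macro 1: S0 reads c2=0 → after 1×micro: 0; S1 reads c2=0 → after 1×micro: 4; S2 reads c1=2 → after 1×micro: 0 ⇒ (c0=0, c1=4, c2=0)
macro 2: S0 reads c2=0 → after 1×micro: 0; S1 reads c2=0 → after 1×micro: 8; S2 reads c1=4 → after 1×micro: 0 ⇒ (c0=0, c1=8, c2=0)
macro 3: S0 reads c2=0 → after 1×micro: 0; S1 reads c2=0 → after 1×micro: 16; S2 reads c1=8 → after 1×micro: 0 ⇒ (c0=0, c1=16, c2=0)
macro 4: S0 reads c2=0 → after 1×micro: 0; S1 reads c2=0 → after 1×micro: 32; S2 reads c1=16 → after 1×micro: 0 ⇒ (c0=0, c1=32, c2=0)
macro 5: S0 reads c2=0 → after 1×micro: 0; S1 reads c2=0 → after 1×micro: 64; S2 reads c1=32 → after 1×micro: 0 ⇒ (c0=0, c1=64, c2=0)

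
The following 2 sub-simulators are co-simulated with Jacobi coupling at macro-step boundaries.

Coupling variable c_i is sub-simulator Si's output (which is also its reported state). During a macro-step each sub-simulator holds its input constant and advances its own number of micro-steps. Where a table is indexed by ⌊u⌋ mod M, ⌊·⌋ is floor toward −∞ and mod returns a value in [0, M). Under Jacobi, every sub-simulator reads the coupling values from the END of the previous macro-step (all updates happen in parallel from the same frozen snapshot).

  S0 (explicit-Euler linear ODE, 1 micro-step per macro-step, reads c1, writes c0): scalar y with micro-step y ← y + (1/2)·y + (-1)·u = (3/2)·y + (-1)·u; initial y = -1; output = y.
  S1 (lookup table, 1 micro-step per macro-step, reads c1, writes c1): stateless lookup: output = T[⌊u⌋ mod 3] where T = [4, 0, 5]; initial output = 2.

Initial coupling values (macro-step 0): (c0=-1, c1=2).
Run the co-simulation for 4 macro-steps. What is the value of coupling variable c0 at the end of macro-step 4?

macro 1: S0 reads c1=2 → after 1×micro: -7/2; S1 reads c1=2 → after 1×micro: 5 ⇒ (c0=-7/2, c1=5)
macro 2: S0 reads c1=5 → after 1×micro: -41/4; S1 reads c1=5 → after 1×micro: 5 ⇒ (c0=-41/4, c1=5)
macro 3: S0 reads c1=5 → after 1×micro: -163/8; S1 reads c1=5 → after 1×micro: 5 ⇒ (c0=-163/8, c1=5)
macro 4: S0 reads c1=5 → after 1×micro: -569/16; S1 reads c1=5 → after 1×micro: 5 ⇒ (c0=-569/16, c1=5)

c0 at macro-step 4 = -569/16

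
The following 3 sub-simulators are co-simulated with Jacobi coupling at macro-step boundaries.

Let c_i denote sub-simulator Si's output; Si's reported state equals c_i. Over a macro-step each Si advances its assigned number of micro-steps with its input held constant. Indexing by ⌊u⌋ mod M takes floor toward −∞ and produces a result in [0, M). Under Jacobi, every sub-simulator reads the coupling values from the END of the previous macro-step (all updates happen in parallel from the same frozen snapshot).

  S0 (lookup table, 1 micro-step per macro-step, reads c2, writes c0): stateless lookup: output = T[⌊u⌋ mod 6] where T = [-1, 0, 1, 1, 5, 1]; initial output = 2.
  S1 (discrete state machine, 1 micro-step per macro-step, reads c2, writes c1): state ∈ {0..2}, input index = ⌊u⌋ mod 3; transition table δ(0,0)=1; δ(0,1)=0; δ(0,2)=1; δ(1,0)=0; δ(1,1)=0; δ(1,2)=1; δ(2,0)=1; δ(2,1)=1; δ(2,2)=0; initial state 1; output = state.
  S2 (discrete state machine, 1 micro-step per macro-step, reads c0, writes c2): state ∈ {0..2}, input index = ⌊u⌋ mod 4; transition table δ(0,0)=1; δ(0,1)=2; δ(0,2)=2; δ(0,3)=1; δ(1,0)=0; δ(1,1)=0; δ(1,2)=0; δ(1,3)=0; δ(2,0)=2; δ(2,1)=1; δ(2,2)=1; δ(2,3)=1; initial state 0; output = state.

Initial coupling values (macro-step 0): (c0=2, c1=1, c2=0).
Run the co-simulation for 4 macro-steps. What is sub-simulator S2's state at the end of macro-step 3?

macro 1: S0 reads c2=0 → after 1×micro: -1; S1 reads c2=0 → after 1×micro: 0; S2 reads c0=2 → after 1×micro: 2 ⇒ (c0=-1, c1=0, c2=2)
macro 2: S0 reads c2=2 → after 1×micro: 1; S1 reads c2=2 → after 1×micro: 1; S2 reads c0=-1 → after 1×micro: 1 ⇒ (c0=1, c1=1, c2=1)
macro 3: S0 reads c2=1 → after 1×micro: 0; S1 reads c2=1 → after 1×micro: 0; S2 reads c0=1 → after 1×micro: 0 ⇒ (c0=0, c1=0, c2=0)
macro 4: S0 reads c2=0 → after 1×micro: -1; S1 reads c2=0 → after 1×micro: 1; S2 reads c0=0 → after 1×micro: 1 ⇒ (c0=-1, c1=1, c2=1)

S2 state at macro-step 3 = 0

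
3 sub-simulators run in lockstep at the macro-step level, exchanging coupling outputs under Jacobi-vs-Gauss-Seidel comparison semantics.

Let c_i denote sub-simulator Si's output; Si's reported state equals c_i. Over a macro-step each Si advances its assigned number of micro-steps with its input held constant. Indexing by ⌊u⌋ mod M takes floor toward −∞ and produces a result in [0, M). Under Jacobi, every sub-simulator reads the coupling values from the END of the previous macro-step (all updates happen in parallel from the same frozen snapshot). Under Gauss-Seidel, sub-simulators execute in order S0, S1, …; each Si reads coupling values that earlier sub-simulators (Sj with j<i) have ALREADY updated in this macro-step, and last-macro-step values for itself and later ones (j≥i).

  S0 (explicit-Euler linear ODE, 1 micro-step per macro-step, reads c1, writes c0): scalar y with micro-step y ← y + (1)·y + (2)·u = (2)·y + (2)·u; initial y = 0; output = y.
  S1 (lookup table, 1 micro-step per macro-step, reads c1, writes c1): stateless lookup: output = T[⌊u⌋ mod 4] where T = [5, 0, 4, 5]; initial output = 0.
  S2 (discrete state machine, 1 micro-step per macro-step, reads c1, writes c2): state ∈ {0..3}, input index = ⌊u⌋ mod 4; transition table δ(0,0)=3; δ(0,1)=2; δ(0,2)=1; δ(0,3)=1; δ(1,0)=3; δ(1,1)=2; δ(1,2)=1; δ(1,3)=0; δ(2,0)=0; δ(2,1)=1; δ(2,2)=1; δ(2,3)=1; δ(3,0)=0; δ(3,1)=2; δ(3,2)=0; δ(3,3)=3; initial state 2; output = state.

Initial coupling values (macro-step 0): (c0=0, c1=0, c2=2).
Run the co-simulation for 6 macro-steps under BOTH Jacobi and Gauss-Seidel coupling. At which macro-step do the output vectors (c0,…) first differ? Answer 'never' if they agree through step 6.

[Jacobi] macro 1: S0 reads c1=0 → after 1×micro: 0; S1 reads c1=0 → after 1×micro: 5; S2 reads c1=0 → after 1×micro: 0 ⇒ (c0=0, c1=5, c2=0)
[Jacobi] macro 2: S0 reads c1=5 → after 1×micro: 10; S1 reads c1=5 → after 1×micro: 0; S2 reads c1=5 → after 1×micro: 2 ⇒ (c0=10, c1=0, c2=2)
[Jacobi] macro 3: S0 reads c1=0 → after 1×micro: 20; S1 reads c1=0 → after 1×micro: 5; S2 reads c1=0 → after 1×micro: 0 ⇒ (c0=20, c1=5, c2=0)
[Jacobi] macro 4: S0 reads c1=5 → after 1×micro: 50; S1 reads c1=5 → after 1×micro: 0; S2 reads c1=5 → after 1×micro: 2 ⇒ (c0=50, c1=0, c2=2)
[Jacobi] macro 5: S0 reads c1=0 → after 1×micro: 100; S1 reads c1=0 → after 1×micro: 5; S2 reads c1=0 → after 1×micro: 0 ⇒ (c0=100, c1=5, c2=0)
[Jacobi] macro 6: S0 reads c1=5 → after 1×micro: 210; S1 reads c1=5 → after 1×micro: 0; S2 reads c1=5 → after 1×micro: 2 ⇒ (c0=210, c1=0, c2=2)
[Gauss-Seidel] macro 1: S0 reads c1=0 → after 1×micro: 0; S1 reads c1=0 → after 1×micro: 5; S2 reads c1=5 → after 1×micro: 1 ⇒ (c0=0, c1=5, c2=1)
[Gauss-Seidel] macro 2: S0 reads c1=5 → after 1×micro: 10; S1 reads c1=5 → after 1×micro: 0; S2 reads c1=0 → after 1×micro: 3 ⇒ (c0=10, c1=0, c2=3)
[Gauss-Seidel] macro 3: S0 reads c1=0 → after 1×micro: 20; S1 reads c1=0 → after 1×micro: 5; S2 reads c1=5 → after 1×micro: 2 ⇒ (c0=20, c1=5, c2=2)
[Gauss-Seidel] macro 4: S0 reads c1=5 → after 1×micro: 50; S1 reads c1=5 → after 1×micro: 0; S2 reads c1=0 → after 1×micro: 0 ⇒ (c0=50, c1=0, c2=0)
[Gauss-Seidel] macro 5: S0 reads c1=0 → after 1×micro: 100; S1 reads c1=0 → after 1×micro: 5; S2 reads c1=5 → after 1×micro: 2 ⇒ (c0=100, c1=5, c2=2)
[Gauss-Seidel] macro 6: S0 reads c1=5 → after 1×micro: 210; S1 reads c1=5 → after 1×micro: 0; S2 reads c1=0 → after 1×micro: 0 ⇒ (c0=210, c1=0, c2=0)

first divergence at macro-step: 1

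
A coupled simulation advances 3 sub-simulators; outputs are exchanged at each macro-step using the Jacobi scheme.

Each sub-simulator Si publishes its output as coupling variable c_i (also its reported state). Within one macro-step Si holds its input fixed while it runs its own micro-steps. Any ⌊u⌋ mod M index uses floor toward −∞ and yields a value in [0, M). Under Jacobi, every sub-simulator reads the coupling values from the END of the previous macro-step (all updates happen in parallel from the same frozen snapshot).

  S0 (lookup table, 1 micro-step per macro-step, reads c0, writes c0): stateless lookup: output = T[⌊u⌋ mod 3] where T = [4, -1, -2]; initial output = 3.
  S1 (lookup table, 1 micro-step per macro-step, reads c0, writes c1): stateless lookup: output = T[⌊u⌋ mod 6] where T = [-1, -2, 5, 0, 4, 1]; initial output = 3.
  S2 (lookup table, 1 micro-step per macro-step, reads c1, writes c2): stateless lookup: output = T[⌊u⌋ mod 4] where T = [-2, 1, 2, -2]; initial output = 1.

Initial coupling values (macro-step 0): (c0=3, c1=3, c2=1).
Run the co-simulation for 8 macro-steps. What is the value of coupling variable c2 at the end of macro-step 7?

c2 at macro-step 7 = -2

macro 1: S0 reads c0=3 → after 1×micro: 4; S1 reads c0=3 → after 1×micro: 0; S2 reads c1=3 → after 1×micro: -2 ⇒ (c0=4, c1=0, c2=-2)
macro 2: S0 reads c0=4 → after 1×micro: -1; S1 reads c0=4 → after 1×micro: 4; S2 reads c1=0 → after 1×micro: -2 ⇒ (c0=-1, c1=4, c2=-2)
macro 3: S0 reads c0=-1 → after 1×micro: -2; S1 reads c0=-1 → after 1×micro: 1; S2 reads c1=4 → after 1×micro: -2 ⇒ (c0=-2, c1=1, c2=-2)
macro 4: S0 reads c0=-2 → after 1×micro: -1; S1 reads c0=-2 → after 1×micro: 4; S2 reads c1=1 → after 1×micro: 1 ⇒ (c0=-1, c1=4, c2=1)
macro 5: S0 reads c0=-1 → after 1×micro: -2; S1 reads c0=-1 → after 1×micro: 1; S2 reads c1=4 → after 1×micro: -2 ⇒ (c0=-2, c1=1, c2=-2)
macro 6: S0 reads c0=-2 → after 1×micro: -1; S1 reads c0=-2 → after 1×micro: 4; S2 reads c1=1 → after 1×micro: 1 ⇒ (c0=-1, c1=4, c2=1)
macro 7: S0 reads c0=-1 → after 1×micro: -2; S1 reads c0=-1 → after 1×micro: 1; S2 reads c1=4 → after 1×micro: -2 ⇒ (c0=-2, c1=1, c2=-2)
macro 8: S0 reads c0=-2 → after 1×micro: -1; S1 reads c0=-2 → after 1×micro: 4; S2 reads c1=1 → after 1×micro: 1 ⇒ (c0=-1, c1=4, c2=1)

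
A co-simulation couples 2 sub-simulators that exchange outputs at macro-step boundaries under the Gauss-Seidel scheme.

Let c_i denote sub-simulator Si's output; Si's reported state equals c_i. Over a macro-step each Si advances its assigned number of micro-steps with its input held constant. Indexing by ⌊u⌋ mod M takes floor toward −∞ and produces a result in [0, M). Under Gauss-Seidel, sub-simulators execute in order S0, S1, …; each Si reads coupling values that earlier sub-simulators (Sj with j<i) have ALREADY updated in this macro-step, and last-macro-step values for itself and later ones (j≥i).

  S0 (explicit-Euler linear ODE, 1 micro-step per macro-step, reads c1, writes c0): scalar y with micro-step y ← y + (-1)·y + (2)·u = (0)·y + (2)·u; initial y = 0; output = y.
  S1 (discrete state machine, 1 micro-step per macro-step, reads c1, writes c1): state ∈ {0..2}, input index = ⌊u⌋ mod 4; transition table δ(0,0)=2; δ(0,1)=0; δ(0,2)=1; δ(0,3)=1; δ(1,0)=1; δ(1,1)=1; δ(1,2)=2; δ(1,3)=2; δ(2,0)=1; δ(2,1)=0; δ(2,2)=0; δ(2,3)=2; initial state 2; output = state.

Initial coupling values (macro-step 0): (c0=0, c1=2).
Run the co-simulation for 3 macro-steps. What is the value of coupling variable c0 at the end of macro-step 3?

macro 1: S0 reads c1=2 → after 1×micro: 4; S1 reads c1=2 → after 1×micro: 0 ⇒ (c0=4, c1=0)
macro 2: S0 reads c1=0 → after 1×micro: 0; S1 reads c1=0 → after 1×micro: 2 ⇒ (c0=0, c1=2)
macro 3: S0 reads c1=2 → after 1×micro: 4; S1 reads c1=2 → after 1×micro: 0 ⇒ (c0=4, c1=0)

c0 at macro-step 3 = 4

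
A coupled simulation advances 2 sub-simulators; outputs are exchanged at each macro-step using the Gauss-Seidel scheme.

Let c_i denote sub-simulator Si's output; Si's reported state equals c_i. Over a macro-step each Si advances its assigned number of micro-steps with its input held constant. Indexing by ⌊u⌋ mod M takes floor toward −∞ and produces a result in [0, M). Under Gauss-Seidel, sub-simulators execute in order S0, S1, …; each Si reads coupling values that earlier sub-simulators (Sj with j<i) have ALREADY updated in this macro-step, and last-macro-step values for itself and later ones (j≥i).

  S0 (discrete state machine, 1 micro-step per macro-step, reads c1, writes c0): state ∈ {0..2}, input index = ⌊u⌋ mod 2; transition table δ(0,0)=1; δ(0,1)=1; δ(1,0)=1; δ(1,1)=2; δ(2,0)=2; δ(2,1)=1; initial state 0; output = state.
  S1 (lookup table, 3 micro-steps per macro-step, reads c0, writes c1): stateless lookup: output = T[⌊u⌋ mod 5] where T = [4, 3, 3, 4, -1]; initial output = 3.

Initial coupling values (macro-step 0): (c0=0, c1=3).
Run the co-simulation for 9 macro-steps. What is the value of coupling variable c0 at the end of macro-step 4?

macro 1: S0 reads c1=3 → after 1×micro: 1; S1 reads c0=1 → after 3×micro: 3 ⇒ (c0=1, c1=3)
macro 2: S0 reads c1=3 → after 1×micro: 2; S1 reads c0=2 → after 3×micro: 3 ⇒ (c0=2, c1=3)
macro 3: S0 reads c1=3 → after 1×micro: 1; S1 reads c0=1 → after 3×micro: 3 ⇒ (c0=1, c1=3)
macro 4: S0 reads c1=3 → after 1×micro: 2; S1 reads c0=2 → after 3×micro: 3 ⇒ (c0=2, c1=3)
macro 5: S0 reads c1=3 → after 1×micro: 1; S1 reads c0=1 → after 3×micro: 3 ⇒ (c0=1, c1=3)
macro 6: S0 reads c1=3 → after 1×micro: 2; S1 reads c0=2 → after 3×micro: 3 ⇒ (c0=2, c1=3)
macro 7: S0 reads c1=3 → after 1×micro: 1; S1 reads c0=1 → after 3×micro: 3 ⇒ (c0=1, c1=3)
macro 8: S0 reads c1=3 → after 1×micro: 2; S1 reads c0=2 → after 3×micro: 3 ⇒ (c0=2, c1=3)
macro 9: S0 reads c1=3 → after 1×micro: 1; S1 reads c0=1 → after 3×micro: 3 ⇒ (c0=1, c1=3)

c0 at macro-step 4 = 2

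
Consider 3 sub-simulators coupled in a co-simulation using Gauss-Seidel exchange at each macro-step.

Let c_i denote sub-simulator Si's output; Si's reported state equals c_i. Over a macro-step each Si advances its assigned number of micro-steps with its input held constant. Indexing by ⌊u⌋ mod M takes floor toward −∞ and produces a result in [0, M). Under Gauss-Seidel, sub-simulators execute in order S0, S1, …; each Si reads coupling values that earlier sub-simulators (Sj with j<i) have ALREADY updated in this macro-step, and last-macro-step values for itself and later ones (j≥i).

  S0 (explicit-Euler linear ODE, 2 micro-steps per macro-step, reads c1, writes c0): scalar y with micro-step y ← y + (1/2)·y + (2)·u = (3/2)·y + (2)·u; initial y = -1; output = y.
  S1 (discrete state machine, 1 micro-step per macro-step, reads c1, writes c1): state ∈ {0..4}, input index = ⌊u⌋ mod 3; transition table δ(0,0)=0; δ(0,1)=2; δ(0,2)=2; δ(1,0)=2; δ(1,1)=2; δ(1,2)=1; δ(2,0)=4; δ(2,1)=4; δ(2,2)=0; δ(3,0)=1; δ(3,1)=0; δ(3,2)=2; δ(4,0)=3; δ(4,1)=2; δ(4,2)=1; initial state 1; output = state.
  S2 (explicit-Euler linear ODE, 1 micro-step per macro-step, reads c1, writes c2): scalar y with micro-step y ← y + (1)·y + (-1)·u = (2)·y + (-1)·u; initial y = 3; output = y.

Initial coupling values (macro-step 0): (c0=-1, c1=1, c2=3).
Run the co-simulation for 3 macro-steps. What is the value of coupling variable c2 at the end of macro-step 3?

macro 1: S0 reads c1=1 → after 2×micro: 11/4; S1 reads c1=1 → after 1×micro: 2; S2 reads c1=2 → after 1×micro: 4 ⇒ (c0=11/4, c1=2, c2=4)
macro 2: S0 reads c1=2 → after 2×micro: 259/16; S1 reads c1=2 → after 1×micro: 0; S2 reads c1=0 → after 1×micro: 8 ⇒ (c0=259/16, c1=0, c2=8)
macro 3: S0 reads c1=0 → after 2×micro: 2331/64; S1 reads c1=0 → after 1×micro: 0; S2 reads c1=0 → after 1×micro: 16 ⇒ (c0=2331/64, c1=0, c2=16)

c2 at macro-step 3 = 16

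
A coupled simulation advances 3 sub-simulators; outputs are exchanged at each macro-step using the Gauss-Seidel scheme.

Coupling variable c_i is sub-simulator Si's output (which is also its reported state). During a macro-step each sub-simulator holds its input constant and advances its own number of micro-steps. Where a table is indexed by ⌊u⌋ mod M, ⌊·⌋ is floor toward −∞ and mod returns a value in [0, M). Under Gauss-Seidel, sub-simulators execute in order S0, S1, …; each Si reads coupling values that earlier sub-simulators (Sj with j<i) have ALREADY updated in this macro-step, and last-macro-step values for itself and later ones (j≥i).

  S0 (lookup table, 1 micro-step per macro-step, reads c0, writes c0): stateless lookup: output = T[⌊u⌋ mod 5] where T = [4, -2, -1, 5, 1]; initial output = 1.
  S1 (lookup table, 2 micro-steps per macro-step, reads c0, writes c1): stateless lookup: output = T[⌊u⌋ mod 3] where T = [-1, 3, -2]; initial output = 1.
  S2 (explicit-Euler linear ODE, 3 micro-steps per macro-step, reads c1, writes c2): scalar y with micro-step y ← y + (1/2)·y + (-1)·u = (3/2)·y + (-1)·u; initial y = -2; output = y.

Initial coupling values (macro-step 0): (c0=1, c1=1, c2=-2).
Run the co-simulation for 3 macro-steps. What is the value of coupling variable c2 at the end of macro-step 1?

macro 1: S0 reads c0=1 → after 1×micro: -2; S1 reads c0=-2 → after 2×micro: 3; S2 reads c1=3 → after 3×micro: -21 ⇒ (c0=-2, c1=3, c2=-21)
macro 2: S0 reads c0=-2 → after 1×micro: 5; S1 reads c0=5 → after 2×micro: -2; S2 reads c1=-2 → after 3×micro: -491/8 ⇒ (c0=5, c1=-2, c2=-491/8)
macro 3: S0 reads c0=5 → after 1×micro: 4; S1 reads c0=4 → after 2×micro: 3; S2 reads c1=3 → after 3×micro: -14169/64 ⇒ (c0=4, c1=3, c2=-14169/64)

c2 at macro-step 1 = -21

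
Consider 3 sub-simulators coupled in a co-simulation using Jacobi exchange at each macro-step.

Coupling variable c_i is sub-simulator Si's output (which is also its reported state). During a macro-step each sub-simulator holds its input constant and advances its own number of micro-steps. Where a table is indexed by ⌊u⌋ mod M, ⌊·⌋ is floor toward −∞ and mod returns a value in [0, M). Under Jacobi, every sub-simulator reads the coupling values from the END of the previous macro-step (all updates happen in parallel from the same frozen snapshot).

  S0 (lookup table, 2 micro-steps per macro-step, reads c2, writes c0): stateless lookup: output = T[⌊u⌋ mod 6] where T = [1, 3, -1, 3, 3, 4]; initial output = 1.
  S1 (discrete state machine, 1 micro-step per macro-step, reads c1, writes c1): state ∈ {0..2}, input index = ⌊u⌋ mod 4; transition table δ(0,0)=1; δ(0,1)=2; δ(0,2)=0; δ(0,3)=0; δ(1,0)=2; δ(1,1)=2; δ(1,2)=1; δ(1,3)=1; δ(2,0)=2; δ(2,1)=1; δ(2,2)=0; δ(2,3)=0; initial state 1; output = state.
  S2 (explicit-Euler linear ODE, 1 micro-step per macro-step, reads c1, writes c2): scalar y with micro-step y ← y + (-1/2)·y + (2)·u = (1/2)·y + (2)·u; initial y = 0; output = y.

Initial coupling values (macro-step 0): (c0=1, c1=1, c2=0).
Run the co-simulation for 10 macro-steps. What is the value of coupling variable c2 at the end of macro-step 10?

macro 1: S0 reads c2=0 → after 2×micro: 1; S1 reads c1=1 → after 1×micro: 2; S2 reads c1=1 → after 1×micro: 2 ⇒ (c0=1, c1=2, c2=2)
macro 2: S0 reads c2=2 → after 2×micro: -1; S1 reads c1=2 → after 1×micro: 0; S2 reads c1=2 → after 1×micro: 5 ⇒ (c0=-1, c1=0, c2=5)
macro 3: S0 reads c2=5 → after 2×micro: 4; S1 reads c1=0 → after 1×micro: 1; S2 reads c1=0 → after 1×micro: 5/2 ⇒ (c0=4, c1=1, c2=5/2)
macro 4: S0 reads c2=5/2 → after 2×micro: -1; S1 reads c1=1 → after 1×micro: 2; S2 reads c1=1 → after 1×micro: 13/4 ⇒ (c0=-1, c1=2, c2=13/4)
macro 5: S0 reads c2=13/4 → after 2×micro: 3; S1 reads c1=2 → after 1×micro: 0; S2 reads c1=2 → after 1×micro: 45/8 ⇒ (c0=3, c1=0, c2=45/8)
macro 6: S0 reads c2=45/8 → after 2×micro: 4; S1 reads c1=0 → after 1×micro: 1; S2 reads c1=0 → after 1×micro: 45/16 ⇒ (c0=4, c1=1, c2=45/16)
macro 7: S0 reads c2=45/16 → after 2×micro: -1; S1 reads c1=1 → after 1×micro: 2; S2 reads c1=1 → after 1×micro: 109/32 ⇒ (c0=-1, c1=2, c2=109/32)
macro 8: S0 reads c2=109/32 → after 2×micro: 3; S1 reads c1=2 → after 1×micro: 0; S2 reads c1=2 → after 1×micro: 365/64 ⇒ (c0=3, c1=0, c2=365/64)
macro 9: S0 reads c2=365/64 → after 2×micro: 4; S1 reads c1=0 → after 1×micro: 1; S2 reads c1=0 → after 1×micro: 365/128 ⇒ (c0=4, c1=1, c2=365/128)
macro 10: S0 reads c2=365/128 → after 2×micro: -1; S1 reads c1=1 → after 1×micro: 2; S2 reads c1=1 → after 1×micro: 877/256 ⇒ (c0=-1, c1=2, c2=877/256)

c2 at macro-step 10 = 877/256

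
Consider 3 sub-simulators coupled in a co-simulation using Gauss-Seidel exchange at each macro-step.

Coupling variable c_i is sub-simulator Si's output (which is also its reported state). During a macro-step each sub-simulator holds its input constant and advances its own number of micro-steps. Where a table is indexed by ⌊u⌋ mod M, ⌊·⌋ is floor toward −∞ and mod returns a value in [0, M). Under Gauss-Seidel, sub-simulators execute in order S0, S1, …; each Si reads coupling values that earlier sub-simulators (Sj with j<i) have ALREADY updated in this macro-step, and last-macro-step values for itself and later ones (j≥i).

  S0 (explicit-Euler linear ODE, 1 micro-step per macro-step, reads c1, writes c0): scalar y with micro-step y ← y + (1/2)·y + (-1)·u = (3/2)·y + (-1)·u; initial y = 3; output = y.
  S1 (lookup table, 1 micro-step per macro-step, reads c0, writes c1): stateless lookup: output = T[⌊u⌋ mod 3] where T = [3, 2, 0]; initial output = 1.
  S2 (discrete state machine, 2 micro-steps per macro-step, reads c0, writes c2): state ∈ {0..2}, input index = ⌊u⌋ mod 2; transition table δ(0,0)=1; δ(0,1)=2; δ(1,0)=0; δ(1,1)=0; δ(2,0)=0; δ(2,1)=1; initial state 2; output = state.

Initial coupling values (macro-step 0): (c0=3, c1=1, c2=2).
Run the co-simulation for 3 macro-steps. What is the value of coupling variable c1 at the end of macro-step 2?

c1 at macro-step 2 = 0

macro 1: S0 reads c1=1 → after 1×micro: 7/2; S1 reads c0=7/2 → after 1×micro: 3; S2 reads c0=7/2 → after 2×micro: 0 ⇒ (c0=7/2, c1=3, c2=0)
macro 2: S0 reads c1=3 → after 1×micro: 9/4; S1 reads c0=9/4 → after 1×micro: 0; S2 reads c0=9/4 → after 2×micro: 0 ⇒ (c0=9/4, c1=0, c2=0)
macro 3: S0 reads c1=0 → after 1×micro: 27/8; S1 reads c0=27/8 → after 1×micro: 3; S2 reads c0=27/8 → after 2×micro: 1 ⇒ (c0=27/8, c1=3, c2=1)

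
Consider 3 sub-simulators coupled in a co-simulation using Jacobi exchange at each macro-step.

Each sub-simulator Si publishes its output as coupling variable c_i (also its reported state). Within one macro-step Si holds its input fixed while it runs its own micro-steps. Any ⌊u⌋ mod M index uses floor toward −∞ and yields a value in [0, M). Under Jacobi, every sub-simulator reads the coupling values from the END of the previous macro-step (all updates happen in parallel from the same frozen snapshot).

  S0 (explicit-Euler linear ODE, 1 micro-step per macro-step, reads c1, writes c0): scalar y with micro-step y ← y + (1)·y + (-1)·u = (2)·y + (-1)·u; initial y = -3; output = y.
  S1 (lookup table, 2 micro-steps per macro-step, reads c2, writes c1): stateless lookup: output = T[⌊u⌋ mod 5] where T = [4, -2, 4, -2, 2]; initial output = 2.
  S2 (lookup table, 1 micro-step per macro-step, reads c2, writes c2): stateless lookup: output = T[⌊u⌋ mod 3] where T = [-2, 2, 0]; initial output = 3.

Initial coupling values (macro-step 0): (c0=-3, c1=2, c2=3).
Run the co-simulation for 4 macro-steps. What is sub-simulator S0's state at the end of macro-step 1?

macro 1: S0 reads c1=2 → after 1×micro: -8; S1 reads c2=3 → after 2×micro: -2; S2 reads c2=3 → after 1×micro: -2 ⇒ (c0=-8, c1=-2, c2=-2)
macro 2: S0 reads c1=-2 → after 1×micro: -14; S1 reads c2=-2 → after 2×micro: -2; S2 reads c2=-2 → after 1×micro: 2 ⇒ (c0=-14, c1=-2, c2=2)
macro 3: S0 reads c1=-2 → after 1×micro: -26; S1 reads c2=2 → after 2×micro: 4; S2 reads c2=2 → after 1×micro: 0 ⇒ (c0=-26, c1=4, c2=0)
macro 4: S0 reads c1=4 → after 1×micro: -56; S1 reads c2=0 → after 2×micro: 4; S2 reads c2=0 → after 1×micro: -2 ⇒ (c0=-56, c1=4, c2=-2)

S0 state at macro-step 1 = -8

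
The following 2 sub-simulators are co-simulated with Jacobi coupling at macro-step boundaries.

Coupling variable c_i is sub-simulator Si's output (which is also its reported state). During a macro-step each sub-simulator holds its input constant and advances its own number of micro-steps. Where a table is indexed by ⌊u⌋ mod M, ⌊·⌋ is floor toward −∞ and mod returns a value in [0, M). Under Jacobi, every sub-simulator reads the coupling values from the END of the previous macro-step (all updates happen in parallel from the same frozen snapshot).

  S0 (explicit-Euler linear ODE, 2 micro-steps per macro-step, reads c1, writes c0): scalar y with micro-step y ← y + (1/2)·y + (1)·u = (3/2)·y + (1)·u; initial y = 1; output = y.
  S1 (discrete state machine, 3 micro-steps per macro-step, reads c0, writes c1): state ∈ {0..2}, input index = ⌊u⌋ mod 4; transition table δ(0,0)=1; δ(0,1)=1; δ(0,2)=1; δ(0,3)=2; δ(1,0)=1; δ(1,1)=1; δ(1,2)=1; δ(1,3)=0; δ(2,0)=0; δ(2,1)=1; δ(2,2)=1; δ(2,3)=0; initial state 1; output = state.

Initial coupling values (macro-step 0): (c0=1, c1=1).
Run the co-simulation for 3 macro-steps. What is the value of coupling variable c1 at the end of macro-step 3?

macro 1: S0 reads c1=1 → after 2×micro: 19/4; S1 reads c0=1 → after 3×micro: 1 ⇒ (c0=19/4, c1=1)
macro 2: S0 reads c1=1 → after 2×micro: 211/16; S1 reads c0=19/4 → after 3×micro: 1 ⇒ (c0=211/16, c1=1)
macro 3: S0 reads c1=1 → after 2×micro: 2059/64; S1 reads c0=211/16 → after 3×micro: 1 ⇒ (c0=2059/64, c1=1)

c1 at macro-step 3 = 1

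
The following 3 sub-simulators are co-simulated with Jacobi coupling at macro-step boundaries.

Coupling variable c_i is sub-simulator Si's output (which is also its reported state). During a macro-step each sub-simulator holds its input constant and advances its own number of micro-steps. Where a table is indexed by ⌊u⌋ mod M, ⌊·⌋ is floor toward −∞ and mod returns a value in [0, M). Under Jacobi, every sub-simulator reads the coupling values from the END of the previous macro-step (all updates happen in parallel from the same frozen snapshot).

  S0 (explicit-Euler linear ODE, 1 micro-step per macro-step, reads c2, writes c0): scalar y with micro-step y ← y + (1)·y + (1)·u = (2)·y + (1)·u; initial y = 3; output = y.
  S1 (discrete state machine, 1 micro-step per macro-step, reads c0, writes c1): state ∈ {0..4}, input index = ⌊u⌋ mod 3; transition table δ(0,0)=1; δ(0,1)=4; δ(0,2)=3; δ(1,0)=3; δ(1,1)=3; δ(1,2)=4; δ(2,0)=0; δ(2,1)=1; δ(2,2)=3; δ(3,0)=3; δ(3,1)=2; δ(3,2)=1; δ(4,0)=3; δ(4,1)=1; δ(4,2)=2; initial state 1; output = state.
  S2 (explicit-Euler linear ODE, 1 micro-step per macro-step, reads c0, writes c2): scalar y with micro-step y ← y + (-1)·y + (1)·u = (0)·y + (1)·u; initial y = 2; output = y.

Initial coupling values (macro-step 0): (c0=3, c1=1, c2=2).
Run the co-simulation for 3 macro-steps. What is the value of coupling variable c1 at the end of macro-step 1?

macro 1: S0 reads c2=2 → after 1×micro: 8; S1 reads c0=3 → after 1×micro: 3; S2 reads c0=3 → after 1×micro: 3 ⇒ (c0=8, c1=3, c2=3)
macro 2: S0 reads c2=3 → after 1×micro: 19; S1 reads c0=8 → after 1×micro: 1; S2 reads c0=8 → after 1×micro: 8 ⇒ (c0=19, c1=1, c2=8)
macro 3: S0 reads c2=8 → after 1×micro: 46; S1 reads c0=19 → after 1×micro: 3; S2 reads c0=19 → after 1×micro: 19 ⇒ (c0=46, c1=3, c2=19)

c1 at macro-step 1 = 3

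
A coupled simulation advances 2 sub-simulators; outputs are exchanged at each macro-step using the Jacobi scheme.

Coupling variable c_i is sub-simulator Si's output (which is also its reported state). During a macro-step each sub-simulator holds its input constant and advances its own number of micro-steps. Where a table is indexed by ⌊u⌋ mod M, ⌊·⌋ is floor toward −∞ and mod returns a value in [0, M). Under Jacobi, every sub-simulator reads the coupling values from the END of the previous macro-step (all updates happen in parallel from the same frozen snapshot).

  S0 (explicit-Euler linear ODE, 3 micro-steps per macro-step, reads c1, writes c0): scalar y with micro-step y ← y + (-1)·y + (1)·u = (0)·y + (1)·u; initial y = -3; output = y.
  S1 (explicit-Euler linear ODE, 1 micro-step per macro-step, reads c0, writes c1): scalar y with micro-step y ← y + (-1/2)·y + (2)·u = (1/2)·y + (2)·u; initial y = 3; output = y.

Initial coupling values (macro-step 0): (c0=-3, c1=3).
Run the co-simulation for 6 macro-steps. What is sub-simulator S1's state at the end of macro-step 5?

macro 1: S0 reads c1=3 → after 3×micro: 3; S1 reads c0=-3 → after 1×micro: -9/2 ⇒ (c0=3, c1=-9/2)
macro 2: S0 reads c1=-9/2 → after 3×micro: -9/2; S1 reads c0=3 → after 1×micro: 15/4 ⇒ (c0=-9/2, c1=15/4)
macro 3: S0 reads c1=15/4 → after 3×micro: 15/4; S1 reads c0=-9/2 → after 1×micro: -57/8 ⇒ (c0=15/4, c1=-57/8)
macro 4: S0 reads c1=-57/8 → after 3×micro: -57/8; S1 reads c0=15/4 → after 1×micro: 63/16 ⇒ (c0=-57/8, c1=63/16)
macro 5: S0 reads c1=63/16 → after 3×micro: 63/16; S1 reads c0=-57/8 → after 1×micro: -393/32 ⇒ (c0=63/16, c1=-393/32)
macro 6: S0 reads c1=-393/32 → after 3×micro: -393/32; S1 reads c0=63/16 → after 1×micro: 111/64 ⇒ (c0=-393/32, c1=111/64)

S1 state at macro-step 5 = -393/32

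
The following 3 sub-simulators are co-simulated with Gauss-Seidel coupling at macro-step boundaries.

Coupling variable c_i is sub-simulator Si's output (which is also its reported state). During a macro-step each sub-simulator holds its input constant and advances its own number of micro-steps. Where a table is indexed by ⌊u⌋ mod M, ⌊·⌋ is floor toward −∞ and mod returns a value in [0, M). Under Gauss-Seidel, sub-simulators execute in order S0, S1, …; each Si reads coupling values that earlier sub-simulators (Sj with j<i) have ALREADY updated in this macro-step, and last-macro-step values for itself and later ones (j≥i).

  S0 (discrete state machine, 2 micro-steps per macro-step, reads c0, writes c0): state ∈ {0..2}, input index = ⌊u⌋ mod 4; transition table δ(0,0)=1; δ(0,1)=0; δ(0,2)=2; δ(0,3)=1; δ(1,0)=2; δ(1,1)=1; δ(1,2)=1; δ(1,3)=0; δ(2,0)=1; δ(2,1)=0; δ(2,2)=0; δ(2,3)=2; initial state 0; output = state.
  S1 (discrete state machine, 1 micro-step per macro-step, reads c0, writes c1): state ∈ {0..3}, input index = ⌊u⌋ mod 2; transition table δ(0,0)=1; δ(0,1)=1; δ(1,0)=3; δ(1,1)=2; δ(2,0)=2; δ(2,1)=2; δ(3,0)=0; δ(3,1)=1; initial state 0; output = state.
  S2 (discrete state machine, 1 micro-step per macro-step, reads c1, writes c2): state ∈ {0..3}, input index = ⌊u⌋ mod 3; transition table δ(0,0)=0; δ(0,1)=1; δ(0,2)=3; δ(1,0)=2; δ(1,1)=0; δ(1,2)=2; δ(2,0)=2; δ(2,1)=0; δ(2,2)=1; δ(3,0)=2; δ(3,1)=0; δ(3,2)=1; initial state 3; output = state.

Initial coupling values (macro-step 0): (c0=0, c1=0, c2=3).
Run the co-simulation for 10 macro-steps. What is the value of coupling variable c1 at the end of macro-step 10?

c1 at macro-step 10 = 1

macro 1: S0 reads c0=0 → after 2×micro: 2; S1 reads c0=2 → after 1×micro: 1; S2 reads c1=1 → after 1×micro: 0 ⇒ (c0=2, c1=1, c2=0)
macro 2: S0 reads c0=2 → after 2×micro: 2; S1 reads c0=2 → after 1×micro: 3; S2 reads c1=3 → after 1×micro: 0 ⇒ (c0=2, c1=3, c2=0)
macro 3: S0 reads c0=2 → after 2×micro: 2; S1 reads c0=2 → after 1×micro: 0; S2 reads c1=0 → after 1×micro: 0 ⇒ (c0=2, c1=0, c2=0)
macro 4: S0 reads c0=2 → after 2×micro: 2; S1 reads c0=2 → after 1×micro: 1; S2 reads c1=1 → after 1×micro: 1 ⇒ (c0=2, c1=1, c2=1)
macro 5: S0 reads c0=2 → after 2×micro: 2; S1 reads c0=2 → after 1×micro: 3; S2 reads c1=3 → after 1×micro: 2 ⇒ (c0=2, c1=3, c2=2)
macro 6: S0 reads c0=2 → after 2×micro: 2; S1 reads c0=2 → after 1×micro: 0; S2 reads c1=0 → after 1×micro: 2 ⇒ (c0=2, c1=0, c2=2)
macro 7: S0 reads c0=2 → after 2×micro: 2; S1 reads c0=2 → after 1×micro: 1; S2 reads c1=1 → after 1×micro: 0 ⇒ (c0=2, c1=1, c2=0)
macro 8: S0 reads c0=2 → after 2×micro: 2; S1 reads c0=2 → after 1×micro: 3; S2 reads c1=3 → after 1×micro: 0 ⇒ (c0=2, c1=3, c2=0)
macro 9: S0 reads c0=2 → after 2×micro: 2; S1 reads c0=2 → after 1×micro: 0; S2 reads c1=0 → after 1×micro: 0 ⇒ (c0=2, c1=0, c2=0)
macro 10: S0 reads c0=2 → after 2×micro: 2; S1 reads c0=2 → after 1×micro: 1; S2 reads c1=1 → after 1×micro: 1 ⇒ (c0=2, c1=1, c2=1)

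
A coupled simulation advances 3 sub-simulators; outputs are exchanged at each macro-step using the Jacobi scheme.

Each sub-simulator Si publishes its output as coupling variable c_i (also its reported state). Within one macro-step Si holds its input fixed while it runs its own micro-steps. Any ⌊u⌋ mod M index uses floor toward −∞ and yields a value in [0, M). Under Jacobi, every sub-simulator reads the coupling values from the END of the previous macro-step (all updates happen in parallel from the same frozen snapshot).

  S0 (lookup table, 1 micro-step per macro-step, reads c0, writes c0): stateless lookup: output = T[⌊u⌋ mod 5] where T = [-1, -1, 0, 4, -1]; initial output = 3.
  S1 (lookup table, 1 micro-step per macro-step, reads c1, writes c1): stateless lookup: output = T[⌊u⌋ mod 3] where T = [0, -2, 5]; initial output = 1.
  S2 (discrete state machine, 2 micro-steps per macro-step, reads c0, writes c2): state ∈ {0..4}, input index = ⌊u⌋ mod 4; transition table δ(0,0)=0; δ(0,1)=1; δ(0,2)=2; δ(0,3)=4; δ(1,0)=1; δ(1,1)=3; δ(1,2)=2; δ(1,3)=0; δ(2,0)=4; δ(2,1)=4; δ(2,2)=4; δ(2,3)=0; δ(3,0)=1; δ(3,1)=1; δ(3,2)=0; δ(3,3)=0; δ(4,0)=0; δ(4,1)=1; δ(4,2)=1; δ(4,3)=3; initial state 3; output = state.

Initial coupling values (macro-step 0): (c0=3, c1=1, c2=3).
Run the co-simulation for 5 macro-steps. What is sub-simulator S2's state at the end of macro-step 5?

macro 1: S0 reads c0=3 → after 1×micro: 4; S1 reads c1=1 → after 1×micro: -2; S2 reads c0=3 → after 2×micro: 4 ⇒ (c0=4, c1=-2, c2=4)
macro 2: S0 reads c0=4 → after 1×micro: -1; S1 reads c1=-2 → after 1×micro: -2; S2 reads c0=4 → after 2×micro: 0 ⇒ (c0=-1, c1=-2, c2=0)
macro 3: S0 reads c0=-1 → after 1×micro: -1; S1 reads c1=-2 → after 1×micro: -2; S2 reads c0=-1 → after 2×micro: 3 ⇒ (c0=-1, c1=-2, c2=3)
macro 4: S0 reads c0=-1 → after 1×micro: -1; S1 reads c1=-2 → after 1×micro: -2; S2 reads c0=-1 → after 2×micro: 4 ⇒ (c0=-1, c1=-2, c2=4)
macro 5: S0 reads c0=-1 → after 1×micro: -1; S1 reads c1=-2 → after 1×micro: -2; S2 reads c0=-1 → after 2×micro: 0 ⇒ (c0=-1, c1=-2, c2=0)

S2 state at macro-step 5 = 0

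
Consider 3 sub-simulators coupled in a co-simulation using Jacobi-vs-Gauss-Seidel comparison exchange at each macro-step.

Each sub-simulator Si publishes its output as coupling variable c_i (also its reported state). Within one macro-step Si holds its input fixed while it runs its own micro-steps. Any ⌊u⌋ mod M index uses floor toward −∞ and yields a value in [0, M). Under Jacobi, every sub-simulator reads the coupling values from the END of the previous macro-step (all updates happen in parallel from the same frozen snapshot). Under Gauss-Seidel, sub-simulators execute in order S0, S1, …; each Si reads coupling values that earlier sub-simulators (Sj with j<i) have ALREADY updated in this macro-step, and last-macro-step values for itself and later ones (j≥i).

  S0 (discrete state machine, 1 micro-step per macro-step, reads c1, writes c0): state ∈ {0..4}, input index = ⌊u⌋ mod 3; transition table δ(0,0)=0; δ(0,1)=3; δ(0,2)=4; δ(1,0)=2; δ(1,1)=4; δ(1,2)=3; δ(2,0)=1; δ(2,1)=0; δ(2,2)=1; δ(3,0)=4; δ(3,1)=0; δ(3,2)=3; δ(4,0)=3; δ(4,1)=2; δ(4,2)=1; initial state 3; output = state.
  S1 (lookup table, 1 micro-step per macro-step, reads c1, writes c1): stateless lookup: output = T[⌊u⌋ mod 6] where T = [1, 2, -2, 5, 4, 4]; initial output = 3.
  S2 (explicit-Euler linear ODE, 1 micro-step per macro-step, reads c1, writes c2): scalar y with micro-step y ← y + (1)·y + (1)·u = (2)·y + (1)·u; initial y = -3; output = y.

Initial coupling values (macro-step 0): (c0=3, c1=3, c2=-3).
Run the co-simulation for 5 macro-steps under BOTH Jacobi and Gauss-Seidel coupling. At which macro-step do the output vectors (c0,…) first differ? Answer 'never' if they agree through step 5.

[Jacobi] macro 1: S0 reads c1=3 → after 1×micro: 4; S1 reads c1=3 → after 1×micro: 5; S2 reads c1=3 → after 1×micro: -3 ⇒ (c0=4, c1=5, c2=-3)
[Jacobi] macro 2: S0 reads c1=5 → after 1×micro: 1; S1 reads c1=5 → after 1×micro: 4; S2 reads c1=5 → after 1×micro: -1 ⇒ (c0=1, c1=4, c2=-1)
[Jacobi] macro 3: S0 reads c1=4 → after 1×micro: 4; S1 reads c1=4 → after 1×micro: 4; S2 reads c1=4 → after 1×micro: 2 ⇒ (c0=4, c1=4, c2=2)
[Jacobi] macro 4: S0 reads c1=4 → after 1×micro: 2; S1 reads c1=4 → after 1×micro: 4; S2 reads c1=4 → after 1×micro: 8 ⇒ (c0=2, c1=4, c2=8)
[Jacobi] macro 5: S0 reads c1=4 → after 1×micro: 0; S1 reads c1=4 → after 1×micro: 4; S2 reads c1=4 → after 1×micro: 20 ⇒ (c0=0, c1=4, c2=20)
[Gauss-Seidel] macro 1: S0 reads c1=3 → after 1×micro: 4; S1 reads c1=3 → after 1×micro: 5; S2 reads c1=5 → after 1×micro: -1 ⇒ (c0=4, c1=5, c2=-1)
[Gauss-Seidel] macro 2: S0 reads c1=5 → after 1×micro: 1; S1 reads c1=5 → after 1×micro: 4; S2 reads c1=4 → after 1×micro: 2 ⇒ (c0=1, c1=4, c2=2)
[Gauss-Seidel] macro 3: S0 reads c1=4 → after 1×micro: 4; S1 reads c1=4 → after 1×micro: 4; S2 reads c1=4 → after 1×micro: 8 ⇒ (c0=4, c1=4, c2=8)
[Gauss-Seidel] macro 4: S0 reads c1=4 → after 1×micro: 2; S1 reads c1=4 → after 1×micro: 4; S2 reads c1=4 → after 1×micro: 20 ⇒ (c0=2, c1=4, c2=20)
[Gauss-Seidel] macro 5: S0 reads c1=4 → after 1×micro: 0; S1 reads c1=4 → after 1×micro: 4; S2 reads c1=4 → after 1×micro: 44 ⇒ (c0=0, c1=4, c2=44)

first divergence at macro-step: 1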